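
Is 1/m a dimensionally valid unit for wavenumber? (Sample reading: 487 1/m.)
Yes

wavenumber has SI base units: 1 / m
1/m reduces to the same SI base units, so it is a valid unit for wavenumber.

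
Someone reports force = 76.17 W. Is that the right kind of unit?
No

force has SI base units: kg * m / s^2
W does NOT reduce to kg * m / s^2; a valid unit for force would be e.g. N.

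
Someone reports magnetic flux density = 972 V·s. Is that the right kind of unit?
No

magnetic flux density has SI base units: kg / (A * s^2)
V·s does NOT reduce to kg / (A * s^2); a valid unit for magnetic flux density would be e.g. T.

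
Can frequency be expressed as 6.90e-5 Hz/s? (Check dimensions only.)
No

frequency has SI base units: 1 / s
Hz/s does NOT reduce to 1 / s; a valid unit for frequency would be e.g. Hz.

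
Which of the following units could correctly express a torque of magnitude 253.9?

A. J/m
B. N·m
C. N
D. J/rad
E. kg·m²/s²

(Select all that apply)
B, D, E

torque has SI base units: kg * m^2 / s^2

Checking each option against kg * m^2 / s^2:
  A. J/m: ✗ does not match
  B. N·m: ✓ matches
  C. N: ✗ does not match
  D. J/rad: ✓ matches
  E. kg·m²/s²: ✓ matches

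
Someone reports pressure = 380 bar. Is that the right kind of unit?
Yes

pressure has SI base units: kg / (m * s^2)
bar reduces to the same SI base units, so it is a valid unit for pressure.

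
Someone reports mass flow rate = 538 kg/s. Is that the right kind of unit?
Yes

mass flow rate has SI base units: kg / s
kg/s reduces to the same SI base units, so it is a valid unit for mass flow rate.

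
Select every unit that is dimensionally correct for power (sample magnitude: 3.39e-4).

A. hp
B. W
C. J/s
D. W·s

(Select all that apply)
A, B, C

power has SI base units: kg * m^2 / s^3

Checking each option against kg * m^2 / s^3:
  A. hp: ✓ matches
  B. W: ✓ matches
  C. J/s: ✓ matches
  D. W·s: ✗ does not match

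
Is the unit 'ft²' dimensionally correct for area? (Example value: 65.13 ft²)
Yes

area has SI base units: m^2
ft² reduces to the same SI base units, so it is a valid unit for area.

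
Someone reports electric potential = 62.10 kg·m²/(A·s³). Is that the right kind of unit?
Yes

electric potential has SI base units: kg * m^2 / (A * s^3)
kg·m²/(A·s³) reduces to the same SI base units, so it is a valid unit for electric potential.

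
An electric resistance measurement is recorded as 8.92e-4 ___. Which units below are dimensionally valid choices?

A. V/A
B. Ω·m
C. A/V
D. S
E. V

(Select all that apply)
A

electric resistance has SI base units: kg * m^2 / (A^2 * s^3)

Checking each option against kg * m^2 / (A^2 * s^3):
  A. V/A: ✓ matches
  B. Ω·m: ✗ does not match
  C. A/V: ✗ does not match
  D. S: ✗ does not match
  E. V: ✗ does not match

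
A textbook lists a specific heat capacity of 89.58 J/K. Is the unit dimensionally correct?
No

specific heat capacity has SI base units: m^2 / (s^2 * K)
J/K does NOT reduce to m^2 / (s^2 * K); a valid unit for specific heat capacity would be e.g. J/(kg·K).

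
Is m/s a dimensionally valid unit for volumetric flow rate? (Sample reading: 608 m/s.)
No

volumetric flow rate has SI base units: m^3 / s
m/s does NOT reduce to m^3 / s; a valid unit for volumetric flow rate would be e.g. m³/s.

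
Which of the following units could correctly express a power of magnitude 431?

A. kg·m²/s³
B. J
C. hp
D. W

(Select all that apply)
A, C, D

power has SI base units: kg * m^2 / s^3

Checking each option against kg * m^2 / s^3:
  A. kg·m²/s³: ✓ matches
  B. J: ✗ does not match
  C. hp: ✓ matches
  D. W: ✓ matches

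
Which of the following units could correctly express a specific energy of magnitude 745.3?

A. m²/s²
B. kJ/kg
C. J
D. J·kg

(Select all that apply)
A, B

specific energy has SI base units: m^2 / s^2

Checking each option against m^2 / s^2:
  A. m²/s²: ✓ matches
  B. kJ/kg: ✓ matches
  C. J: ✗ does not match
  D. J·kg: ✗ does not match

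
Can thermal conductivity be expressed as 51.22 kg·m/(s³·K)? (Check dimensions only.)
Yes

thermal conductivity has SI base units: kg * m / (s^3 * K)
kg·m/(s³·K) reduces to the same SI base units, so it is a valid unit for thermal conductivity.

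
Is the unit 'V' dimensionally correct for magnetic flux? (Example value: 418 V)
No

magnetic flux has SI base units: kg * m^2 / (A * s^2)
V does NOT reduce to kg * m^2 / (A * s^2); a valid unit for magnetic flux would be e.g. Wb.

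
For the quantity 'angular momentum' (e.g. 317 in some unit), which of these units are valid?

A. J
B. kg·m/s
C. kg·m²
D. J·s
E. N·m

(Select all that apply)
D

angular momentum has SI base units: kg * m^2 / s

Checking each option against kg * m^2 / s:
  A. J: ✗ does not match
  B. kg·m/s: ✗ does not match
  C. kg·m²: ✗ does not match
  D. J·s: ✓ matches
  E. N·m: ✗ does not match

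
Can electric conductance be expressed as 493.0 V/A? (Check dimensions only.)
No

electric conductance has SI base units: A^2 * s^3 / (kg * m^2)
V/A does NOT reduce to A^2 * s^3 / (kg * m^2); a valid unit for electric conductance would be e.g. S.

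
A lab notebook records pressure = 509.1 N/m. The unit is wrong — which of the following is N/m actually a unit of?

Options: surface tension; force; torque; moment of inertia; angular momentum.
surface tension

pressure should have units dimensionally equivalent to kg / (m * s^2) (e.g. Pa).
The given unit 'N/m' reduces to kg / s^2. Of the listed options, that is the dimensionality of surface tension.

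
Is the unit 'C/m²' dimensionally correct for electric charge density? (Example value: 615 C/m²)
No

electric charge density has SI base units: A * s / m^3
C/m² does NOT reduce to A * s / m^3; a valid unit for electric charge density would be e.g. C/m³.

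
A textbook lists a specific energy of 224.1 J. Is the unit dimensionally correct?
No

specific energy has SI base units: m^2 / s^2
J does NOT reduce to m^2 / s^2; a valid unit for specific energy would be e.g. J/kg.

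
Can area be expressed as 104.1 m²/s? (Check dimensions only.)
No

area has SI base units: m^2
m²/s does NOT reduce to m^2; a valid unit for area would be e.g. m².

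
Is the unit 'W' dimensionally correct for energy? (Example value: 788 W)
No

energy has SI base units: kg * m^2 / s^2
W does NOT reduce to kg * m^2 / s^2; a valid unit for energy would be e.g. J.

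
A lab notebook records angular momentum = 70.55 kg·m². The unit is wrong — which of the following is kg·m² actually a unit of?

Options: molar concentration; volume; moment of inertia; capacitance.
moment of inertia

angular momentum should have units dimensionally equivalent to kg * m^2 / s (e.g. kg·m²/s).
The given unit 'kg·m²' reduces to kg * m^2. Of the listed options, that is the dimensionality of moment of inertia.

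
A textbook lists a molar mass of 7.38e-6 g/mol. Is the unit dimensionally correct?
Yes

molar mass has SI base units: kg / mol
g/mol reduces to the same SI base units, so it is a valid unit for molar mass.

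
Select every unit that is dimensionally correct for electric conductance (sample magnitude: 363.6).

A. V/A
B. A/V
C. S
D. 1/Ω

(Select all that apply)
B, C, D

electric conductance has SI base units: A^2 * s^3 / (kg * m^2)

Checking each option against A^2 * s^3 / (kg * m^2):
  A. V/A: ✗ does not match
  B. A/V: ✓ matches
  C. S: ✓ matches
  D. 1/Ω: ✓ matches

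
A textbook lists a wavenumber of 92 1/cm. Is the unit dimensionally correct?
Yes

wavenumber has SI base units: 1 / m
1/cm reduces to the same SI base units, so it is a valid unit for wavenumber.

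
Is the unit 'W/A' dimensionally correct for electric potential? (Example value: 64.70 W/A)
Yes

electric potential has SI base units: kg * m^2 / (A * s^3)
W/A reduces to the same SI base units, so it is a valid unit for electric potential.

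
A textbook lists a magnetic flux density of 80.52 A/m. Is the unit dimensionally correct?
No

magnetic flux density has SI base units: kg / (A * s^2)
A/m does NOT reduce to kg / (A * s^2); a valid unit for magnetic flux density would be e.g. T.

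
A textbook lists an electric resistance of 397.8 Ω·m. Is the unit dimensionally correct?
No

electric resistance has SI base units: kg * m^2 / (A^2 * s^3)
Ω·m does NOT reduce to kg * m^2 / (A^2 * s^3); a valid unit for electric resistance would be e.g. Ω.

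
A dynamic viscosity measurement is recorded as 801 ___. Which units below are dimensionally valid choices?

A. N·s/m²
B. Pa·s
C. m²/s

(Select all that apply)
A, B

dynamic viscosity has SI base units: kg / (m * s)

Checking each option against kg / (m * s):
  A. N·s/m²: ✓ matches
  B. Pa·s: ✓ matches
  C. m²/s: ✗ does not match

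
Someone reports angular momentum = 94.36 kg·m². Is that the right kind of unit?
No

angular momentum has SI base units: kg * m^2 / s
kg·m² does NOT reduce to kg * m^2 / s; a valid unit for angular momentum would be e.g. kg·m²/s.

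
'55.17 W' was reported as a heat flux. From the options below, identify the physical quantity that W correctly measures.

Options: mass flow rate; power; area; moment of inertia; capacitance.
power

heat flux should have units dimensionally equivalent to kg / s^3 (e.g. W/m²).
The given unit 'W' reduces to kg * m^2 / s^3. Of the listed options, that is the dimensionality of power.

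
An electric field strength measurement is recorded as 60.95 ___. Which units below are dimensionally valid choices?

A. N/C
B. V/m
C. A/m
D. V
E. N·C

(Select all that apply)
A, B

electric field strength has SI base units: kg * m / (A * s^3)

Checking each option against kg * m / (A * s^3):
  A. N/C: ✓ matches
  B. V/m: ✓ matches
  C. A/m: ✗ does not match
  D. V: ✗ does not match
  E. N·C: ✗ does not match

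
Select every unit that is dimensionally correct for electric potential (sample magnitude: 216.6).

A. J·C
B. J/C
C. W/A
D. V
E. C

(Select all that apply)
B, C, D

electric potential has SI base units: kg * m^2 / (A * s^3)

Checking each option against kg * m^2 / (A * s^3):
  A. J·C: ✗ does not match
  B. J/C: ✓ matches
  C. W/A: ✓ matches
  D. V: ✓ matches
  E. C: ✗ does not match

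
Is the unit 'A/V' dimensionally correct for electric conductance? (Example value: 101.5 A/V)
Yes

electric conductance has SI base units: A^2 * s^3 / (kg * m^2)
A/V reduces to the same SI base units, so it is a valid unit for electric conductance.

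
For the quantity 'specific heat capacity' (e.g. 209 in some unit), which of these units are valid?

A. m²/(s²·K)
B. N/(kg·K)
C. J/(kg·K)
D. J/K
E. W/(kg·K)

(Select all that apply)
A, C

specific heat capacity has SI base units: m^2 / (s^2 * K)

Checking each option against m^2 / (s^2 * K):
  A. m²/(s²·K): ✓ matches
  B. N/(kg·K): ✗ does not match
  C. J/(kg·K): ✓ matches
  D. J/K: ✗ does not match
  E. W/(kg·K): ✗ does not match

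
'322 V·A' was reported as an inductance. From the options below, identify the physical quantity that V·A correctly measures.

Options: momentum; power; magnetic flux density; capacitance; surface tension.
power

inductance should have units dimensionally equivalent to kg * m^2 / (A^2 * s^2) (e.g. H).
The given unit 'V·A' reduces to kg * m^2 / s^3. Of the listed options, that is the dimensionality of power.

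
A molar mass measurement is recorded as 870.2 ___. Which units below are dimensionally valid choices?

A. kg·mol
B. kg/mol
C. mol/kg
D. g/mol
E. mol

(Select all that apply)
B, D

molar mass has SI base units: kg / mol

Checking each option against kg / mol:
  A. kg·mol: ✗ does not match
  B. kg/mol: ✓ matches
  C. mol/kg: ✗ does not match
  D. g/mol: ✓ matches
  E. mol: ✗ does not match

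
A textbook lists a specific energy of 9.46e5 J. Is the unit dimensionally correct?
No

specific energy has SI base units: m^2 / s^2
J does NOT reduce to m^2 / s^2; a valid unit for specific energy would be e.g. J/kg.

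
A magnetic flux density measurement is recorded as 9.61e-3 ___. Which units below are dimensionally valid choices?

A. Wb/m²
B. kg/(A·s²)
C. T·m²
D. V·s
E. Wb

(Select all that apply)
A, B

magnetic flux density has SI base units: kg / (A * s^2)

Checking each option against kg / (A * s^2):
  A. Wb/m²: ✓ matches
  B. kg/(A·s²): ✓ matches
  C. T·m²: ✗ does not match
  D. V·s: ✗ does not match
  E. Wb: ✗ does not match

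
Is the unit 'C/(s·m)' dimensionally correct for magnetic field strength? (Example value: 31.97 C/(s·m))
Yes

magnetic field strength has SI base units: A / m
C/(s·m) reduces to the same SI base units, so it is a valid unit for magnetic field strength.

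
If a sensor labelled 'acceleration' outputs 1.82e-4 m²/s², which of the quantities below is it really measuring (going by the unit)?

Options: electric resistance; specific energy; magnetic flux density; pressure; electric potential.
specific energy

acceleration should have units dimensionally equivalent to m / s^2 (e.g. m/s²).
The given unit 'm²/s²' reduces to m^2 / s^2. Of the listed options, that is the dimensionality of specific energy.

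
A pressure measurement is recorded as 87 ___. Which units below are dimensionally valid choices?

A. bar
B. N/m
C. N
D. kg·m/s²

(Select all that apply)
A

pressure has SI base units: kg / (m * s^2)

Checking each option against kg / (m * s^2):
  A. bar: ✓ matches
  B. N/m: ✗ does not match
  C. N: ✗ does not match
  D. kg·m/s²: ✗ does not match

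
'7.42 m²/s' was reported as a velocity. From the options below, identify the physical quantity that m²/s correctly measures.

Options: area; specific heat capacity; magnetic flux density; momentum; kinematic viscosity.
kinematic viscosity

velocity should have units dimensionally equivalent to m / s (e.g. m/s).
The given unit 'm²/s' reduces to m^2 / s. Of the listed options, that is the dimensionality of kinematic viscosity.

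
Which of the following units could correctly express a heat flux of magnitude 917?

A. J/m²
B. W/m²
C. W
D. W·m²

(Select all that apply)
B

heat flux has SI base units: kg / s^3

Checking each option against kg / s^3:
  A. J/m²: ✗ does not match
  B. W/m²: ✓ matches
  C. W: ✗ does not match
  D. W·m²: ✗ does not match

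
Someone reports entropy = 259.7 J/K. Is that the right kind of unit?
Yes

entropy has SI base units: kg * m^2 / (s^2 * K)
J/K reduces to the same SI base units, so it is a valid unit for entropy.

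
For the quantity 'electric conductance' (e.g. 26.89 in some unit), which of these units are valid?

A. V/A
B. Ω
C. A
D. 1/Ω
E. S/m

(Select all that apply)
D

electric conductance has SI base units: A^2 * s^3 / (kg * m^2)

Checking each option against A^2 * s^3 / (kg * m^2):
  A. V/A: ✗ does not match
  B. Ω: ✗ does not match
  C. A: ✗ does not match
  D. 1/Ω: ✓ matches
  E. S/m: ✗ does not match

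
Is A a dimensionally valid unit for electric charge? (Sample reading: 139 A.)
No

electric charge has SI base units: A * s
A does NOT reduce to A * s; a valid unit for electric charge would be e.g. C.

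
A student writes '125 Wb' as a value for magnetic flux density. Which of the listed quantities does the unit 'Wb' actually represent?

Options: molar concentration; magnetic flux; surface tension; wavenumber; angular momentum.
magnetic flux

magnetic flux density should have units dimensionally equivalent to kg / (A * s^2) (e.g. T).
The given unit 'Wb' reduces to kg * m^2 / (A * s^2). Of the listed options, that is the dimensionality of magnetic flux.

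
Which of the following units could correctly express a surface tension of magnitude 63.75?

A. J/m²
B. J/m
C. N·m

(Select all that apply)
A

surface tension has SI base units: kg / s^2

Checking each option against kg / s^2:
  A. J/m²: ✓ matches
  B. J/m: ✗ does not match
  C. N·m: ✗ does not match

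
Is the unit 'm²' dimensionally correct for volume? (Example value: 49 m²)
No

volume has SI base units: m^3
m² does NOT reduce to m^3; a valid unit for volume would be e.g. m³.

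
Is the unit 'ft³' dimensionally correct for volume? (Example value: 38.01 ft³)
Yes

volume has SI base units: m^3
ft³ reduces to the same SI base units, so it is a valid unit for volume.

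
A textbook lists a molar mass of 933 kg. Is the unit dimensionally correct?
No

molar mass has SI base units: kg / mol
kg does NOT reduce to kg / mol; a valid unit for molar mass would be e.g. kg/mol.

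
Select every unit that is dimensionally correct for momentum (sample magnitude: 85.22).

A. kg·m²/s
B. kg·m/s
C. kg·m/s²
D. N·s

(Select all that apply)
B, D

momentum has SI base units: kg * m / s

Checking each option against kg * m / s:
  A. kg·m²/s: ✗ does not match
  B. kg·m/s: ✓ matches
  C. kg·m/s²: ✗ does not match
  D. N·s: ✓ matches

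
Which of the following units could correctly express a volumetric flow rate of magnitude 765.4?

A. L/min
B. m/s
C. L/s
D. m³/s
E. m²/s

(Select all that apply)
A, C, D

volumetric flow rate has SI base units: m^3 / s

Checking each option against m^3 / s:
  A. L/min: ✓ matches
  B. m/s: ✗ does not match
  C. L/s: ✓ matches
  D. m³/s: ✓ matches
  E. m²/s: ✗ does not match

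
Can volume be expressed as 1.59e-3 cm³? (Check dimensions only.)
Yes

volume has SI base units: m^3
cm³ reduces to the same SI base units, so it is a valid unit for volume.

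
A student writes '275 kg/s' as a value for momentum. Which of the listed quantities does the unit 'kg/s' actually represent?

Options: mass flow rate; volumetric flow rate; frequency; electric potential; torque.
mass flow rate

momentum should have units dimensionally equivalent to kg * m / s (e.g. kg·m/s).
The given unit 'kg/s' reduces to kg / s. Of the listed options, that is the dimensionality of mass flow rate.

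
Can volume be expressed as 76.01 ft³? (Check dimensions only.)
Yes

volume has SI base units: m^3
ft³ reduces to the same SI base units, so it is a valid unit for volume.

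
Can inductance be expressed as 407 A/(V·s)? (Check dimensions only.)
No

inductance has SI base units: kg * m^2 / (A^2 * s^2)
A/(V·s) does NOT reduce to kg * m^2 / (A^2 * s^2); a valid unit for inductance would be e.g. H.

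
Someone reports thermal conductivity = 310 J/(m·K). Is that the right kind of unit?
No

thermal conductivity has SI base units: kg * m / (s^3 * K)
J/(m·K) does NOT reduce to kg * m / (s^3 * K); a valid unit for thermal conductivity would be e.g. W/(m·K).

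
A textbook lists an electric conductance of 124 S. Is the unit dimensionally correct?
Yes

electric conductance has SI base units: A^2 * s^3 / (kg * m^2)
S reduces to the same SI base units, so it is a valid unit for electric conductance.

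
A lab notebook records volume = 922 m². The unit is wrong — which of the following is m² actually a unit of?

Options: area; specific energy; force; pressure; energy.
area

volume should have units dimensionally equivalent to m^3 (e.g. m³).
The given unit 'm²' reduces to m^2. Of the listed options, that is the dimensionality of area.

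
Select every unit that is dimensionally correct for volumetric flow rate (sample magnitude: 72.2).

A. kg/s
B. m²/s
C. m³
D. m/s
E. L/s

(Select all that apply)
E

volumetric flow rate has SI base units: m^3 / s

Checking each option against m^3 / s:
  A. kg/s: ✗ does not match
  B. m²/s: ✗ does not match
  C. m³: ✗ does not match
  D. m/s: ✗ does not match
  E. L/s: ✓ matches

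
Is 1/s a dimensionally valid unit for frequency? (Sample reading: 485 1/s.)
Yes

frequency has SI base units: 1 / s
1/s reduces to the same SI base units, so it is a valid unit for frequency.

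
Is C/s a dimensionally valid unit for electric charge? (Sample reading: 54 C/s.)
No

electric charge has SI base units: A * s
C/s does NOT reduce to A * s; a valid unit for electric charge would be e.g. C.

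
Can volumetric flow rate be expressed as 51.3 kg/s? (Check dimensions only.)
No

volumetric flow rate has SI base units: m^3 / s
kg/s does NOT reduce to m^3 / s; a valid unit for volumetric flow rate would be e.g. m³/s.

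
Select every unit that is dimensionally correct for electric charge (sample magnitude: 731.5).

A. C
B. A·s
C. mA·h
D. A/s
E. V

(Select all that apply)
A, B, C

electric charge has SI base units: A * s

Checking each option against A * s:
  A. C: ✓ matches
  B. A·s: ✓ matches
  C. mA·h: ✓ matches
  D. A/s: ✗ does not match
  E. V: ✗ does not match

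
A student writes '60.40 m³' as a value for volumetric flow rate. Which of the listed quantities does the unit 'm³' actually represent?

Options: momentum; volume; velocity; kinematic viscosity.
volume

volumetric flow rate should have units dimensionally equivalent to m^3 / s (e.g. m³/s).
The given unit 'm³' reduces to m^3. Of the listed options, that is the dimensionality of volume.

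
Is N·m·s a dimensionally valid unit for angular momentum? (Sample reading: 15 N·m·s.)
Yes

angular momentum has SI base units: kg * m^2 / s
N·m·s reduces to the same SI base units, so it is a valid unit for angular momentum.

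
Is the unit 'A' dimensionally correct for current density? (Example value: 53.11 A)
No

current density has SI base units: A / m^2
A does NOT reduce to A / m^2; a valid unit for current density would be e.g. A/m².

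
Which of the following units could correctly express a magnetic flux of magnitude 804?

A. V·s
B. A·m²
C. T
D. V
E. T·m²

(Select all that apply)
A, E

magnetic flux has SI base units: kg * m^2 / (A * s^2)

Checking each option against kg * m^2 / (A * s^2):
  A. V·s: ✓ matches
  B. A·m²: ✗ does not match
  C. T: ✗ does not match
  D. V: ✗ does not match
  E. T·m²: ✓ matches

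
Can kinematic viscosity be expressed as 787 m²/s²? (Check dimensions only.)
No

kinematic viscosity has SI base units: m^2 / s
m²/s² does NOT reduce to m^2 / s; a valid unit for kinematic viscosity would be e.g. m²/s.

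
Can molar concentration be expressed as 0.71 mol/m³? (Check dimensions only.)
Yes

molar concentration has SI base units: mol / m^3
mol/m³ reduces to the same SI base units, so it is a valid unit for molar concentration.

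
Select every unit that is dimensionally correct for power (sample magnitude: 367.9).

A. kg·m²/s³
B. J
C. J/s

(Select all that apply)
A, C

power has SI base units: kg * m^2 / s^3

Checking each option against kg * m^2 / s^3:
  A. kg·m²/s³: ✓ matches
  B. J: ✗ does not match
  C. J/s: ✓ matches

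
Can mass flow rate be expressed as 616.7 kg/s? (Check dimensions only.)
Yes

mass flow rate has SI base units: kg / s
kg/s reduces to the same SI base units, so it is a valid unit for mass flow rate.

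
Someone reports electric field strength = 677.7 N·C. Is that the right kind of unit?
No

electric field strength has SI base units: kg * m / (A * s^3)
N·C does NOT reduce to kg * m / (A * s^3); a valid unit for electric field strength would be e.g. V/m.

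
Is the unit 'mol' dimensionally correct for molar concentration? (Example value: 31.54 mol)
No

molar concentration has SI base units: mol / m^3
mol does NOT reduce to mol / m^3; a valid unit for molar concentration would be e.g. mol/m³.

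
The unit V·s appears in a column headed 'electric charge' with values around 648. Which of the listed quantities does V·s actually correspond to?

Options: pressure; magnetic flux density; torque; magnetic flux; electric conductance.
magnetic flux

electric charge should have units dimensionally equivalent to A * s (e.g. C).
The given unit 'V·s' reduces to kg * m^2 / (A * s^2). Of the listed options, that is the dimensionality of magnetic flux.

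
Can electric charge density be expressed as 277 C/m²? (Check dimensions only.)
No

electric charge density has SI base units: A * s / m^3
C/m² does NOT reduce to A * s / m^3; a valid unit for electric charge density would be e.g. C/m³.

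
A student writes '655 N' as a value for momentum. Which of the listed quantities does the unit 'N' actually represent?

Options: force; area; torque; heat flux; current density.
force

momentum should have units dimensionally equivalent to kg * m / s (e.g. kg·m/s).
The given unit 'N' reduces to kg * m / s^2. Of the listed options, that is the dimensionality of force.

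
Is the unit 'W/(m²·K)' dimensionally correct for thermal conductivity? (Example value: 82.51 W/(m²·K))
No

thermal conductivity has SI base units: kg * m / (s^3 * K)
W/(m²·K) does NOT reduce to kg * m / (s^3 * K); a valid unit for thermal conductivity would be e.g. W/(m·K).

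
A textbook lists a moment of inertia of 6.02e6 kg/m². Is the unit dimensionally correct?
No

moment of inertia has SI base units: kg * m^2
kg/m² does NOT reduce to kg * m^2; a valid unit for moment of inertia would be e.g. kg·m².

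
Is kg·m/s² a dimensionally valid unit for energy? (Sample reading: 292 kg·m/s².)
No

energy has SI base units: kg * m^2 / s^2
kg·m/s² does NOT reduce to kg * m^2 / s^2; a valid unit for energy would be e.g. J.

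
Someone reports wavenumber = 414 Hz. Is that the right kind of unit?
No

wavenumber has SI base units: 1 / m
Hz does NOT reduce to 1 / m; a valid unit for wavenumber would be e.g. 1/m.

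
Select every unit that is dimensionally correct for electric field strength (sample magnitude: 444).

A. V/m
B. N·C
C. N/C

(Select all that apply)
A, C

electric field strength has SI base units: kg * m / (A * s^3)

Checking each option against kg * m / (A * s^3):
  A. V/m: ✓ matches
  B. N·C: ✗ does not match
  C. N/C: ✓ matches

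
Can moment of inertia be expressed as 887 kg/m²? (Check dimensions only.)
No

moment of inertia has SI base units: kg * m^2
kg/m² does NOT reduce to kg * m^2; a valid unit for moment of inertia would be e.g. kg·m².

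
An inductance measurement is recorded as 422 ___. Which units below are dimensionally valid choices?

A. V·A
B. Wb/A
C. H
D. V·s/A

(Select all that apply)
B, C, D

inductance has SI base units: kg * m^2 / (A^2 * s^2)

Checking each option against kg * m^2 / (A^2 * s^2):
  A. V·A: ✗ does not match
  B. Wb/A: ✓ matches
  C. H: ✓ matches
  D. V·s/A: ✓ matches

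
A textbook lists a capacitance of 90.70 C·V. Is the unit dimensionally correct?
No

capacitance has SI base units: A^2 * s^4 / (kg * m^2)
C·V does NOT reduce to A^2 * s^4 / (kg * m^2); a valid unit for capacitance would be e.g. F.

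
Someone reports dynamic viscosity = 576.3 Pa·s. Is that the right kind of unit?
Yes

dynamic viscosity has SI base units: kg / (m * s)
Pa·s reduces to the same SI base units, so it is a valid unit for dynamic viscosity.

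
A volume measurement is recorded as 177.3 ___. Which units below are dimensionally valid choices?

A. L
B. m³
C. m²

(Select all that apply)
A, B

volume has SI base units: m^3

Checking each option against m^3:
  A. L: ✓ matches
  B. m³: ✓ matches
  C. m²: ✗ does not match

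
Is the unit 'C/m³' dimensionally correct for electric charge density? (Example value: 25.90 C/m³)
Yes

electric charge density has SI base units: A * s / m^3
C/m³ reduces to the same SI base units, so it is a valid unit for electric charge density.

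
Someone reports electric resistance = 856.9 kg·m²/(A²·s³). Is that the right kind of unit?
Yes

electric resistance has SI base units: kg * m^2 / (A^2 * s^3)
kg·m²/(A²·s³) reduces to the same SI base units, so it is a valid unit for electric resistance.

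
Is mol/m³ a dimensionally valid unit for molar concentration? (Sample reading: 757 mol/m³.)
Yes

molar concentration has SI base units: mol / m^3
mol/m³ reduces to the same SI base units, so it is a valid unit for molar concentration.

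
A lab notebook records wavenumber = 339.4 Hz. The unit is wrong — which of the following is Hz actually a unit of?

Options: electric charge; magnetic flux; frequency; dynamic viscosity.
frequency

wavenumber should have units dimensionally equivalent to 1 / m (e.g. 1/m).
The given unit 'Hz' reduces to 1 / s. Of the listed options, that is the dimensionality of frequency.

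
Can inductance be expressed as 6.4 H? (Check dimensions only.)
Yes

inductance has SI base units: kg * m^2 / (A^2 * s^2)
H reduces to the same SI base units, so it is a valid unit for inductance.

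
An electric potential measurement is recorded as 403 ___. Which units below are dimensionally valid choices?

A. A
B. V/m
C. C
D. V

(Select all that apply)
D

electric potential has SI base units: kg * m^2 / (A * s^3)

Checking each option against kg * m^2 / (A * s^3):
  A. A: ✗ does not match
  B. V/m: ✗ does not match
  C. C: ✗ does not match
  D. V: ✓ matches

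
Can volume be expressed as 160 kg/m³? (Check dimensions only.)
No

volume has SI base units: m^3
kg/m³ does NOT reduce to m^3; a valid unit for volume would be e.g. m³.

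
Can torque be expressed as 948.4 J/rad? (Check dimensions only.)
Yes

torque has SI base units: kg * m^2 / s^2
J/rad reduces to the same SI base units, so it is a valid unit for torque.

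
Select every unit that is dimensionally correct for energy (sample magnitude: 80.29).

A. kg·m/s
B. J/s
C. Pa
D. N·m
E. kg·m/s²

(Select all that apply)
D

energy has SI base units: kg * m^2 / s^2

Checking each option against kg * m^2 / s^2:
  A. kg·m/s: ✗ does not match
  B. J/s: ✗ does not match
  C. Pa: ✗ does not match
  D. N·m: ✓ matches
  E. kg·m/s²: ✗ does not match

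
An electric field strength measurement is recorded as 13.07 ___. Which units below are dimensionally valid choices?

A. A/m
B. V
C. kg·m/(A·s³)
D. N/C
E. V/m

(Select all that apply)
C, D, E

electric field strength has SI base units: kg * m / (A * s^3)

Checking each option against kg * m / (A * s^3):
  A. A/m: ✗ does not match
  B. V: ✗ does not match
  C. kg·m/(A·s³): ✓ matches
  D. N/C: ✓ matches
  E. V/m: ✓ matches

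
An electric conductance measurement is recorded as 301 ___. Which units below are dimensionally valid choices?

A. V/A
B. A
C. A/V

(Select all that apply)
C

electric conductance has SI base units: A^2 * s^3 / (kg * m^2)

Checking each option against A^2 * s^3 / (kg * m^2):
  A. V/A: ✗ does not match
  B. A: ✗ does not match
  C. A/V: ✓ matches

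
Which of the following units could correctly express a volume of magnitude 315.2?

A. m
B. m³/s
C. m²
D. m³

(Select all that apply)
D

volume has SI base units: m^3

Checking each option against m^3:
  A. m: ✗ does not match
  B. m³/s: ✗ does not match
  C. m²: ✗ does not match
  D. m³: ✓ matches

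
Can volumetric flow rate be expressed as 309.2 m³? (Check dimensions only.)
No

volumetric flow rate has SI base units: m^3 / s
m³ does NOT reduce to m^3 / s; a valid unit for volumetric flow rate would be e.g. m³/s.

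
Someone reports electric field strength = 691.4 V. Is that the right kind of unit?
No

electric field strength has SI base units: kg * m / (A * s^3)
V does NOT reduce to kg * m / (A * s^3); a valid unit for electric field strength would be e.g. V/m.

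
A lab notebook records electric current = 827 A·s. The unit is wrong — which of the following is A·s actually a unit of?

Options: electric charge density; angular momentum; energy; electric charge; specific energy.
electric charge

electric current should have units dimensionally equivalent to A (e.g. A).
The given unit 'A·s' reduces to A * s. Of the listed options, that is the dimensionality of electric charge.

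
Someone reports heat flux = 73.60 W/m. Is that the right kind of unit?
No

heat flux has SI base units: kg / s^3
W/m does NOT reduce to kg / s^3; a valid unit for heat flux would be e.g. W/m².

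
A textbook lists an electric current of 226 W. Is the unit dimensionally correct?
No

electric current has SI base units: A
W does NOT reduce to A; a valid unit for electric current would be e.g. A.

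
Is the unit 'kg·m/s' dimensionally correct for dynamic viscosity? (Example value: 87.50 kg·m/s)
No

dynamic viscosity has SI base units: kg / (m * s)
kg·m/s does NOT reduce to kg / (m * s); a valid unit for dynamic viscosity would be e.g. Pa·s.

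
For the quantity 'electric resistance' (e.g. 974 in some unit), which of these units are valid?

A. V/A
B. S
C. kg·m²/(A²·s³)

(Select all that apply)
A, C

electric resistance has SI base units: kg * m^2 / (A^2 * s^3)

Checking each option against kg * m^2 / (A^2 * s^3):
  A. V/A: ✓ matches
  B. S: ✗ does not match
  C. kg·m²/(A²·s³): ✓ matches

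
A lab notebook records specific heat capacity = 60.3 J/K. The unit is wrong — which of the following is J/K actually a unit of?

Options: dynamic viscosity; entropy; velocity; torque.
entropy

specific heat capacity should have units dimensionally equivalent to m^2 / (s^2 * K) (e.g. J/(kg·K)).
The given unit 'J/K' reduces to kg * m^2 / (s^2 * K). Of the listed options, that is the dimensionality of entropy.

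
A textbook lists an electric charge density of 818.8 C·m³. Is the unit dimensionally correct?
No

electric charge density has SI base units: A * s / m^3
C·m³ does NOT reduce to A * s / m^3; a valid unit for electric charge density would be e.g. C/m³.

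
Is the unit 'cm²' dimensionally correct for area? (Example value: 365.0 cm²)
Yes

area has SI base units: m^2
cm² reduces to the same SI base units, so it is a valid unit for area.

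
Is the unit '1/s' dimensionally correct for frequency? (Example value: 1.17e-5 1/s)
Yes

frequency has SI base units: 1 / s
1/s reduces to the same SI base units, so it is a valid unit for frequency.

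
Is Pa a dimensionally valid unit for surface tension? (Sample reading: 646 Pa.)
No

surface tension has SI base units: kg / s^2
Pa does NOT reduce to kg / s^2; a valid unit for surface tension would be e.g. N/m.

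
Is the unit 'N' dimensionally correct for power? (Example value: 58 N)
No

power has SI base units: kg * m^2 / s^3
N does NOT reduce to kg * m^2 / s^3; a valid unit for power would be e.g. W.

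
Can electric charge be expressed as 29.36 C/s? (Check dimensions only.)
No

electric charge has SI base units: A * s
C/s does NOT reduce to A * s; a valid unit for electric charge would be e.g. C.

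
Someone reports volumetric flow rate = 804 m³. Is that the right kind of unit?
No

volumetric flow rate has SI base units: m^3 / s
m³ does NOT reduce to m^3 / s; a valid unit for volumetric flow rate would be e.g. m³/s.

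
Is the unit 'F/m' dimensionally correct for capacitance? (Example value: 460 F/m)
No

capacitance has SI base units: A^2 * s^4 / (kg * m^2)
F/m does NOT reduce to A^2 * s^4 / (kg * m^2); a valid unit for capacitance would be e.g. F.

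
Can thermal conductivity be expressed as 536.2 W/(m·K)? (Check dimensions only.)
Yes

thermal conductivity has SI base units: kg * m / (s^3 * K)
W/(m·K) reduces to the same SI base units, so it is a valid unit for thermal conductivity.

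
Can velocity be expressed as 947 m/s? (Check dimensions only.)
Yes

velocity has SI base units: m / s
m/s reduces to the same SI base units, so it is a valid unit for velocity.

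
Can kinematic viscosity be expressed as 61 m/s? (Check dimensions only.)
No

kinematic viscosity has SI base units: m^2 / s
m/s does NOT reduce to m^2 / s; a valid unit for kinematic viscosity would be e.g. m²/s.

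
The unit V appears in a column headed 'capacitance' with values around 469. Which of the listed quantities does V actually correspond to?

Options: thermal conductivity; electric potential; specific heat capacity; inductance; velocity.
electric potential

capacitance should have units dimensionally equivalent to A^2 * s^4 / (kg * m^2) (e.g. F).
The given unit 'V' reduces to kg * m^2 / (A * s^3). Of the listed options, that is the dimensionality of electric potential.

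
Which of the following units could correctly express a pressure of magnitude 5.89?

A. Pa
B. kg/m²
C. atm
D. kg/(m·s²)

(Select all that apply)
A, C, D

pressure has SI base units: kg / (m * s^2)

Checking each option against kg / (m * s^2):
  A. Pa: ✓ matches
  B. kg/m²: ✗ does not match
  C. atm: ✓ matches
  D. kg/(m·s²): ✓ matches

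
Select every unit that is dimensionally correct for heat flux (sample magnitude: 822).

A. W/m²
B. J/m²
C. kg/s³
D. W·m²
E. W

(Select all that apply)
A, C

heat flux has SI base units: kg / s^3

Checking each option against kg / s^3:
  A. W/m²: ✓ matches
  B. J/m²: ✗ does not match
  C. kg/s³: ✓ matches
  D. W·m²: ✗ does not match
  E. W: ✗ does not match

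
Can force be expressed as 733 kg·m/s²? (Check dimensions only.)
Yes

force has SI base units: kg * m / s^2
kg·m/s² reduces to the same SI base units, so it is a valid unit for force.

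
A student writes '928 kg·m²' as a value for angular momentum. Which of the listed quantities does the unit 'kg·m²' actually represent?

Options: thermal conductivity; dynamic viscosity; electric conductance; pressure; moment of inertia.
moment of inertia

angular momentum should have units dimensionally equivalent to kg * m^2 / s (e.g. kg·m²/s).
The given unit 'kg·m²' reduces to kg * m^2. Of the listed options, that is the dimensionality of moment of inertia.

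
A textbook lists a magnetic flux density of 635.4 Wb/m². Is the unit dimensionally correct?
Yes

magnetic flux density has SI base units: kg / (A * s^2)
Wb/m² reduces to the same SI base units, so it is a valid unit for magnetic flux density.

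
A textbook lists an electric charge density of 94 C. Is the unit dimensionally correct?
No

electric charge density has SI base units: A * s / m^3
C does NOT reduce to A * s / m^3; a valid unit for electric charge density would be e.g. C/m³.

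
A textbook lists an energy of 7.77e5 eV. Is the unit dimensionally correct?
Yes

energy has SI base units: kg * m^2 / s^2
eV reduces to the same SI base units, so it is a valid unit for energy.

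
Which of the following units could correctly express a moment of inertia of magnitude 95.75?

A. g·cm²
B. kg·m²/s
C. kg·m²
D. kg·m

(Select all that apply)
A, C

moment of inertia has SI base units: kg * m^2

Checking each option against kg * m^2:
  A. g·cm²: ✓ matches
  B. kg·m²/s: ✗ does not match
  C. kg·m²: ✓ matches
  D. kg·m: ✗ does not match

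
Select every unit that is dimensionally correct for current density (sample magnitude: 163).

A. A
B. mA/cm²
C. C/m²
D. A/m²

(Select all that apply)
B, D

current density has SI base units: A / m^2

Checking each option against A / m^2:
  A. A: ✗ does not match
  B. mA/cm²: ✓ matches
  C. C/m²: ✗ does not match
  D. A/m²: ✓ matches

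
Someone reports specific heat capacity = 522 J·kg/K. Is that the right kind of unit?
No

specific heat capacity has SI base units: m^2 / (s^2 * K)
J·kg/K does NOT reduce to m^2 / (s^2 * K); a valid unit for specific heat capacity would be e.g. J/(kg·K).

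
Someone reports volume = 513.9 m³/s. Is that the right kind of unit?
No

volume has SI base units: m^3
m³/s does NOT reduce to m^3; a valid unit for volume would be e.g. m³.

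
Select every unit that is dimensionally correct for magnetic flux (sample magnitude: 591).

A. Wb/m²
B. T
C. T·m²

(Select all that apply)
C

magnetic flux has SI base units: kg * m^2 / (A * s^2)

Checking each option against kg * m^2 / (A * s^2):
  A. Wb/m²: ✗ does not match
  B. T: ✗ does not match
  C. T·m²: ✓ matches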